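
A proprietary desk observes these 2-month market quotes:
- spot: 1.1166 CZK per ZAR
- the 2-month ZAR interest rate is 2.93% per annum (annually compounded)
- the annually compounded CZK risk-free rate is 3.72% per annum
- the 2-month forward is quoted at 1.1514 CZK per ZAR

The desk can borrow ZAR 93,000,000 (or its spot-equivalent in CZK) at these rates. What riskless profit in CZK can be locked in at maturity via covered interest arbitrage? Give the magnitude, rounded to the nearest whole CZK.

T = 2/12 years.
Keep in ZAR, deliver into the forward: 93,000,000·1.00482476179·1.1514 = CZK 107,596,836.46.
Swap to CZK now, deposit: 93,000,000·1.1166·1.0061060287 = CZK 104,477,873.22.
The quoted forward overvalues ZAR, so borrow CZK, buy ZAR at spot, deposit the ZAR at 2.93%, and sell the proceeds forward at 1.1514.
The gap between the two covered legs is CZK 3,118,963.

CZK 3,118,963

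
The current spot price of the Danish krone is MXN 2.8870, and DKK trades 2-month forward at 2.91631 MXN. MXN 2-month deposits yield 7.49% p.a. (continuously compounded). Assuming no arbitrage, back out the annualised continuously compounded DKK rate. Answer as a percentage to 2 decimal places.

1.43%

T = 2/12 years.
F/S = 2.91631/2.887 = 1.0101524 = (growth of MXN) / (growth of DKK).
MXN growth factor: e^(0.0749×2/12) = 1.0125616.
That pins the DKK growth at 1.002385.
Take logs: ln 1.002385 / (2/12) = 0.014293, so 1.43%.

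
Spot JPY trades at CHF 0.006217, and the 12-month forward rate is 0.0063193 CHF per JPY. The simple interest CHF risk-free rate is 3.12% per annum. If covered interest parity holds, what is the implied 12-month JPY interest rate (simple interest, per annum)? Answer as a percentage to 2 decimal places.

T = 1 year.
By CIP, F/S equals the CHF-to-JPY growth ratio: 0.0063193/0.006217 = 1.0164549.
The CHF side grows by 1 + 0.0312×1 = 1.031200.
So the JPY growth factor = 1.0145064.
r = (1.0145064 − 1)/1 = 0.014506 → 1.45%.

1.45%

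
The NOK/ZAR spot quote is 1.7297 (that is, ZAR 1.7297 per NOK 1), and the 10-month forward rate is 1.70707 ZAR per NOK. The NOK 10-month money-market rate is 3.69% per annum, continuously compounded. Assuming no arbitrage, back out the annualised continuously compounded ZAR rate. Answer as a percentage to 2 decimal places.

2.11%

T = 10/12 years.
CIP gives F = S · g_ZAR/g_NOK, so g_ZAR/g_NOK = 1.70707/1.7297 = 0.9869168.
The NOK side grows by e^(0.0369×10/12) = 1.0312277.
Hence g_ZAR = 1.0177359.
Take logs: ln 1.0177359 / (10/12) = 0.021097, so 2.11%.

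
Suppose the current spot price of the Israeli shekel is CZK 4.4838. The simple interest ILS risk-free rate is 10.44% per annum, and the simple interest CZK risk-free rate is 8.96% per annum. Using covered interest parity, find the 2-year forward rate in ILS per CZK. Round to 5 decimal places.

0.22862

T = 2 years.
CZK accumulates by 1 + 0.0896×2 = 1.179200.
Growth of 1 ILS over T: 1 + 0.1044×2 = 1.208800.
Forward (CZK per ILS) = 4.4838 × 1.179200 / 1.208800 = 4.374005.
Quoted the other way: 1/4.374005 = 0.22862 ILS per CZK.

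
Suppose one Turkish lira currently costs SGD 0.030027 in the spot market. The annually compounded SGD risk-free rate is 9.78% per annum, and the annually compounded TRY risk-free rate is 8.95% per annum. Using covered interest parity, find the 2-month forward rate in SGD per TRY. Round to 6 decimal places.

T = 2/12 years.
SGD growth factor: (1 + 0.0978)^(2/12) = 1.0156729.
TRY growth factor: (1 + 0.0895)^(2/12) = 1.014389.
CIP: F = S · (grow SGD)/(grow TRY) = 0.030027 × 1.0156729/1.014389 = 0.03006500 SGD per TRY.

0.030065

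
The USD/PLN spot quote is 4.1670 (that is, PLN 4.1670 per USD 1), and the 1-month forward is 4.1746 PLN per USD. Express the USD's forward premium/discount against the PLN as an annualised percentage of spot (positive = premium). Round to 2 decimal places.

T = 1/12 years.
USD trades forward at +0.18239% vs spot over the period.
Annualise by dividing by T: 0.0018239 / (1/12) = 0.021887 → 2.19%.

+2.19%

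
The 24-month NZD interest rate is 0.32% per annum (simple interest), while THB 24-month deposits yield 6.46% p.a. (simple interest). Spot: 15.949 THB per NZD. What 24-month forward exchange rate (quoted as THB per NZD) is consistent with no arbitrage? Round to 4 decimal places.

17.8951

T = 2 years.
THB growth factor: 1 + 0.0646×2 = 1.129200.
NZD accumulates by 1 + 0.0032×2 = 1.006400.
So F = 15.949 × 1.129200 / 1.006400 = 17.895082 (THB/NZD).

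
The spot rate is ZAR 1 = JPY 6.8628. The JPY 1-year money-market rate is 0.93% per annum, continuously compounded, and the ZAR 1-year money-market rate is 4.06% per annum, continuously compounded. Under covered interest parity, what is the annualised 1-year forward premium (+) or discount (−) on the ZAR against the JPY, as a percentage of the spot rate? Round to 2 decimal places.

-3.08%

T = 1 year.
CIP forward (JPY per ZAR) = 6.8628 × 1.0093434/1.0414354 = 6.6513217.
(F − S)/S ÷ T = (6.6513217 − 6.8628)/6.8628/1 = -0.030815 → -3.08%.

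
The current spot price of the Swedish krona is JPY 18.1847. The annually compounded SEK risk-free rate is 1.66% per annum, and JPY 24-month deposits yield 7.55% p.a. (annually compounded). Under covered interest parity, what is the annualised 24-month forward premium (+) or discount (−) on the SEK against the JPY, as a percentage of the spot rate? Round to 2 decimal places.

+5.96%

T = 2 years.
F = S · g_JPY/g_SEK = 18.1847 × 1.1567002/1.0334756 = 20.3529199.
Annualised premium = (F − S)/S × (1/T) = (20.3529199 − 18.1847)/18.1847 ÷ 2 = 5.96%.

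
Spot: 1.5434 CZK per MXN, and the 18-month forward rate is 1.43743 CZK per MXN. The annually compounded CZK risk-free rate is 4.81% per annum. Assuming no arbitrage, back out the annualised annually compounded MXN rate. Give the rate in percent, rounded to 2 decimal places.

9.90%

T = 18/12 years.
By CIP, F/S equals the CZK-to-MXN growth ratio: 1.43743/1.5434 = 0.9313399.
CZK growth factor: (1 + 0.0481)^(18/12) = 1.0730108.
That pins the MXN growth at 1.1521151.
r = 1.1521151^(12/18) − 1 = 0.098999 → 9.90%.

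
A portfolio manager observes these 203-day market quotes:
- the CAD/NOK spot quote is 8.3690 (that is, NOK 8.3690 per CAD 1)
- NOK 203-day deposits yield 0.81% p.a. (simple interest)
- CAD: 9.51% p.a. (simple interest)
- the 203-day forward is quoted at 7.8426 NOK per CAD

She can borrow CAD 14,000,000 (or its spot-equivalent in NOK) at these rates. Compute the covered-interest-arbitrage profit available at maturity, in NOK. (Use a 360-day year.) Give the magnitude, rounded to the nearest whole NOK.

T = 203/360 years.
Keep in CAD, deliver into the forward: 14,000,000·1.05362583333·7.8426 = NOK 115,684,323.45.
Swap to NOK now, deposit: 14,000,000·8.3690·1.0045675 = NOK 117,701,155.71.
The quoted forward undervalues CAD, so borrow CAD, convert to NOK at spot, deposit the NOK at 0.81%, and buy CAD forward at 7.8426 to cover the loan.
Profit = 117,701,155.71 − 115,684,323.45 = NOK 2,016,832.

NOK 2,016,832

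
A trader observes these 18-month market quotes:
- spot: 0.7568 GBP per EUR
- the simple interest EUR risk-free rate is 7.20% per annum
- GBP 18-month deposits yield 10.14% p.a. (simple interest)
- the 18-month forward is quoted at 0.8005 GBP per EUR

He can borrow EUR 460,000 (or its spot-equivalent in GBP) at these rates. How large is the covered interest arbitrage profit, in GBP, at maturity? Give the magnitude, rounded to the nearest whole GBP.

GBP 6,921

T = 18/12 years.
Invest the EUR and cover forward: 460,000 × 1.108000 × 0.8005 = GBP 407,998.84.
Convert at spot and invest in GBP: 460,000 × 0.7568 × 1.152100 = GBP 401,078.27.
The quoted forward overvalues EUR, so borrow GBP, buy EUR at spot, deposit the EUR at 7.20%, and sell the proceeds forward at 0.8005.
Arbitrage profit = |407,998.84 − 401,078.27| = GBP 6,921.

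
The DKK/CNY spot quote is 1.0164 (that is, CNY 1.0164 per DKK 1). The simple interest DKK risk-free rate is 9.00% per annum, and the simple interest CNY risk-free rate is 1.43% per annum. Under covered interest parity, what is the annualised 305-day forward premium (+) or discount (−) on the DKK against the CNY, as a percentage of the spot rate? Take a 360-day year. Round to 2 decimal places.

T = 305/360 years.
F = S · g_CNY/g_DKK = 1.0164 × 1.0121153/1.076250 = 0.9558318.
(F − S)/S ÷ T = (0.9558318 − 1.0164)/1.0164/(305/360) = -0.070337 → -7.03%.

-7.03%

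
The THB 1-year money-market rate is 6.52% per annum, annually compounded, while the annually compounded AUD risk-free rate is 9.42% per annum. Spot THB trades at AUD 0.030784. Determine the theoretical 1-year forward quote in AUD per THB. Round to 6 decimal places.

T = 1 year.
AUD growth factor: (1 + 0.0942)^1 = 1.094200.
Growth of 1 THB over T: (1 + 0.0652)^1 = 1.065200.
So F = 0.030784 × 1.094200 / 1.065200 = 0.03162209 (AUD/THB).

0.031622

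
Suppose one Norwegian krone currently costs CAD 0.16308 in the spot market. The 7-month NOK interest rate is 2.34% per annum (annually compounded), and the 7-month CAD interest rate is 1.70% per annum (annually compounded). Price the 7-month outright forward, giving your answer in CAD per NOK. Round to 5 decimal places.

0.16248

T = 7/12 years.
CAD accumulates by (1 + 0.0170)^(7/12) = 1.0098818.
NOK growth factor: (1 + 0.0234)^(7/12) = 1.0135842.
So F = 0.16308 × 1.0098818 / 1.0135842 = 0.1624843 (CAD/NOK).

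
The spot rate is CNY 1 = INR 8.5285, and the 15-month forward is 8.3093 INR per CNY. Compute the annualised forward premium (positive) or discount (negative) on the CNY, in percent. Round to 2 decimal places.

-2.06%

T = 15/12 years.
(F − S)/S = (8.3093 − 8.5285)/8.5285 = -0.0257021.
×(1/T) gives -2.06% p.a.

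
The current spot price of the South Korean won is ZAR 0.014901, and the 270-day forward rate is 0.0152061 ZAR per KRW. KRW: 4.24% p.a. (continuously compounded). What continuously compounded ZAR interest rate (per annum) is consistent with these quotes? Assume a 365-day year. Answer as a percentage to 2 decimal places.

6.98%

T = 270/365 years.
CIP gives F = S · g_ZAR/g_KRW, so g_ZAR/g_KRW = 0.0152061/0.014901 = 1.0204751.
KRW growth factor: e^(0.0424×270/365) = 1.0318614.
That pins the ZAR growth at 1.0529889.
r = ln(1.0529889)/(270/365) = 0.069800 → 6.98%.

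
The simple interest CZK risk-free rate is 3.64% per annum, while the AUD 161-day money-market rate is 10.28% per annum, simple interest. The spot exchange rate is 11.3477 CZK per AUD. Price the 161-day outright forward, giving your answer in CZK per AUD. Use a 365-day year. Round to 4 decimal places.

T = 161/365 years.
CZK growth factor: 1 + 0.0364×161/365 = 1.01605589.
Growth of 1 AUD over T: 1 + 0.1028×161/365 = 1.04534466.
CIP: F = S · (grow CZK)/(grow AUD) = 11.3477 × 1.01605589/1.04534466 = 11.029757 CZK per AUD.

11.0298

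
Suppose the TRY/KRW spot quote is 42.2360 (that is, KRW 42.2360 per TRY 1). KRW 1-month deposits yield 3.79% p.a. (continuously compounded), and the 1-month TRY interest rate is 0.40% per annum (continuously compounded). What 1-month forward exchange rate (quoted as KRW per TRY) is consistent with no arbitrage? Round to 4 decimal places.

T = 1/12 years.
Growth of 1 KRW over T: e^(0.0379×1/12) = 1.00316333.
TRY growth factor: e^(0.0040×1/12) = 1.00033339.
CIP: F = S · (grow KRW)/(grow TRY) = 42.236 × 1.00316333/1.00033339 = 42.355486 KRW per TRY.

42.3555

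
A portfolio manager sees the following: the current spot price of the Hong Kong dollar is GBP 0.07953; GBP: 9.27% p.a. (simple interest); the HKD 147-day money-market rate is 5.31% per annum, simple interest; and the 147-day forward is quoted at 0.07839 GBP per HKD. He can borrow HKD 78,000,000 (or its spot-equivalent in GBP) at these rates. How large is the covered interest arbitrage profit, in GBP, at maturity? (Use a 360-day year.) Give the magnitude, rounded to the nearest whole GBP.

T = 147/360 years.
Invest the HKD and cover forward: 78,000,000 × 1.0216825 × 0.07839 = GBP 6,246,995.91.
Convert at spot and invest in GBP: 78,000,000 × 0.07953 × 1.0378525 = GBP 6,438,151.93.
The quoted forward undervalues HKD, so borrow HKD, convert to GBP at spot, deposit the GBP at 9.27%, and buy HKD forward at 0.07839 to cover the loan.
Profit = 6,438,151.93 − 6,246,995.91 = GBP 191,156.

GBP 191,156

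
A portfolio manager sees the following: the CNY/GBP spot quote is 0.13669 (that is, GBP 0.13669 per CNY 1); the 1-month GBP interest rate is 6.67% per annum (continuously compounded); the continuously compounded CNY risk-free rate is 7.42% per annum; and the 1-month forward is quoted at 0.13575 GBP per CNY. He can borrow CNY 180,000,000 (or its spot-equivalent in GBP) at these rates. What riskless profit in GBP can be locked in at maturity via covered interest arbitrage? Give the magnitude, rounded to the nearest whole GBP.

GBP 154,781

T = 1/12 years.
Invest the CNY and cover forward: 180,000,000 × 1.0062024896 × 0.13575 = GBP 24,586,557.83.
Convert at spot and invest in GBP: 180,000,000 × 0.13669 × 1.0055738095 = GBP 24,741,339.12.
The quoted forward undervalues CNY, so borrow CNY, convert to GBP at spot, deposit the GBP at 6.67%, and buy CNY forward at 0.13575 to cover the loan.
Arbitrage profit = |24,586,557.83 − 24,741,339.12| = GBP 154,781.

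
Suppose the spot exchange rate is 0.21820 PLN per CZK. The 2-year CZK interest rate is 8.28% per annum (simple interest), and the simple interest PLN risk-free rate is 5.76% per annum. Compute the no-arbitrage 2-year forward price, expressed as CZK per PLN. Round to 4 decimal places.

T = 2 years.
Growth of 1 PLN over T: 1 + 0.0576×2 = 1.115200.
CZK growth factor: 1 + 0.0828×2 = 1.165600.
CIP: F = S · (grow PLN)/(grow CZK) = 0.2182 × 1.115200/1.165600 = 0.2087651 PLN per CZK.
Quoted the other way: 1/0.2087651 = 4.7901 CZK per PLN.

4.7901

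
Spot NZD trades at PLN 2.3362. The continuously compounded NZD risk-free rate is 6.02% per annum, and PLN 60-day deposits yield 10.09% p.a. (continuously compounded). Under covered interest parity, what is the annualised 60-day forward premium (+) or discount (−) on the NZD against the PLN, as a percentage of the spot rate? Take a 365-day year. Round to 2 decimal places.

+4.08%

T = 60/365 years.
No-arbitrage forward: 2.3362 × 1.0167246 / 1.009945 = 2.3518825 PLN/NZD.
Annualised premium = (F − S)/S × (1/T) = (2.3518825 − 2.3362)/2.3362 ÷ (60/365) = 4.08%.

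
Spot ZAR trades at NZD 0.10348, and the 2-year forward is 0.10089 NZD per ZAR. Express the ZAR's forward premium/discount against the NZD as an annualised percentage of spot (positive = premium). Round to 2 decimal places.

-1.25%

T = 2 years.
ZAR trades forward at -2.50290% vs spot over the period.
×(1/T) gives -1.25% p.a.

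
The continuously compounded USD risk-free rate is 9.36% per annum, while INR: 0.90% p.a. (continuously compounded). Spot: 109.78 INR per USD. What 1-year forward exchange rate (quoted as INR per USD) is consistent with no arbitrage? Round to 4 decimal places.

100.8746

T = 1 year.
Growth of 1 INR over T: e^(0.0090×1) = 1.009040622.
USD accumulates by e^(0.0936×1) = 1.09812041.
CIP: F = S · (grow INR)/(grow USD) = 109.78 × 1.009040622/1.09812041 = 100.874620 INR per USD.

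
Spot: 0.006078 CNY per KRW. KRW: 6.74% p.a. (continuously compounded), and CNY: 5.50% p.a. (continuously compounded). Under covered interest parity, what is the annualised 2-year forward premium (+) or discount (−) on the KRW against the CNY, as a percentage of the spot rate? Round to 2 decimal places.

-1.22%

T = 2 years.
CIP forward (CNY per KRW) = 0.006078 × 1.1162781/1.1443079 = 0.005929120.
Annualised premium = (F − S)/S × (1/T) = (0.005929120 − 0.006078)/0.006078 ÷ 2 = -1.22%.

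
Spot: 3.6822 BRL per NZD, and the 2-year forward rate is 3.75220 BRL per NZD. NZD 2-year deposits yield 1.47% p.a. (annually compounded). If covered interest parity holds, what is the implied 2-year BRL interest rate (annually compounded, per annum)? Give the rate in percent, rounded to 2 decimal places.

T = 2 years.
CIP gives F = S · g_BRL/g_NZD, so g_BRL/g_NZD = 3.7522/3.6822 = 1.0190104.
NZD growth factor: (1 + 0.0147)^2 = 1.0296161.
Hence g_BRL = 1.0491895.
Annualise: 1.0491895^(1/2) − 1 = 0.024300 = 2.43%.

2.43%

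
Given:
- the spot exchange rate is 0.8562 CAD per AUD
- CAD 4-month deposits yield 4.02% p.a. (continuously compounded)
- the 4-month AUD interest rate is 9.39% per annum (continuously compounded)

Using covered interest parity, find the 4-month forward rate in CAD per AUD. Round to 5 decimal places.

0.84101

T = 4/12 years.
CAD accumulates by e^(0.0402×4/12) = 1.0134902.
Growth of 1 AUD over T: e^(0.0939×4/12) = 1.031795.
So F = 0.8562 × 1.0134902 / 1.031795 = 0.8410104 (CAD/AUD).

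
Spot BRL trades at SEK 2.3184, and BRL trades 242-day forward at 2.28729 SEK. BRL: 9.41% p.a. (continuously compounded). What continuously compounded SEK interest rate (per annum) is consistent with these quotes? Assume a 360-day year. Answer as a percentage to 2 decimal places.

7.40%

T = 242/360 years.
F/S = 2.28729/2.3184 = 0.9865813 = (growth of SEK) / (growth of BRL).
BRL growth factor: e^(0.0941×242/360) = 1.0652996.
Hence g_SEK = 1.0510047.
r = ln(1.0510047)/(242/360) = 0.074003 → 7.40%.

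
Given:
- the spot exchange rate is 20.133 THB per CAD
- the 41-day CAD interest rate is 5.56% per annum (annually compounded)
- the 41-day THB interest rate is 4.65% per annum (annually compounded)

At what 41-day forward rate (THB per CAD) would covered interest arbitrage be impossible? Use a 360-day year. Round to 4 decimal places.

T = 41/360 years.
Growth of 1 THB over T: (1 + 0.0465)^(41/360) = 1.00518981.
CAD growth factor: (1 + 0.0556)^(41/360) = 1.00618148.
CIP: F = S · (grow THB)/(grow CAD) = 20.133 × 1.00518981/1.00618148 = 20.113157 THB per CAD.

20.1132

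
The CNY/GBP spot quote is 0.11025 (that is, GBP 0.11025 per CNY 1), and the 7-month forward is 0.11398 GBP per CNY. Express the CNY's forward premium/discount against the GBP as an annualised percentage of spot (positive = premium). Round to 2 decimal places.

T = 7/12 years.
CNY trades forward at +3.38322% vs spot over the period.
×(1/T) gives 5.80% p.a.

+5.80%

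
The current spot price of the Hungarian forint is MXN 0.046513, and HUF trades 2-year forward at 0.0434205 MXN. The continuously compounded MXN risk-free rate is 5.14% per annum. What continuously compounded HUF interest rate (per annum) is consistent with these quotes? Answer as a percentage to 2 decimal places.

8.58%

T = 2 years.
F/S = 0.0434205/0.046513 = 0.9335132 = (growth of MXN) / (growth of HUF).
The MXN side grows by e^(0.0514×2) = 1.1082697.
So the HUF growth factor = 1.187203.
r = ln(1.187203)/2 = 0.085800 → 8.58%.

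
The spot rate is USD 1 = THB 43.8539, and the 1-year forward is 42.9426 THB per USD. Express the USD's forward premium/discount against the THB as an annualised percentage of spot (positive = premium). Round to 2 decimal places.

-2.08%

T = 1 year.
(F − S)/S = (42.9426 − 43.8539)/43.8539 = -0.0207804.
Annualise by dividing by T: -0.0207804 / 1 = -0.020780 → -2.08%.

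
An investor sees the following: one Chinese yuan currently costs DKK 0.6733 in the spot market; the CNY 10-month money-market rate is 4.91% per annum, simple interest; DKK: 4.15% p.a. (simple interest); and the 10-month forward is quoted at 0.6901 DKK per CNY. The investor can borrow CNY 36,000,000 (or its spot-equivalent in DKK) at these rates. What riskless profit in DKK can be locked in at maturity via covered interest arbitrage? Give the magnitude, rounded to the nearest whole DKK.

DKK 783,059

T = 10/12 years.
Route A — deposit CNY, sell forward: 36,000,000 × 1.0409166667 × 0.6901 = DKK 25,860,117.30.
Route B — convert at spot, deposit DKK: 36,000,000 × 0.6733 × 1.0345833333 = DKK 25,077,058.50.
The quoted forward overvalues CNY, so borrow DKK, buy CNY at spot, deposit the CNY at 4.91%, and sell the proceeds forward at 0.6901.
Profit = 25,860,117.30 − 25,077,058.50 = DKK 783,059.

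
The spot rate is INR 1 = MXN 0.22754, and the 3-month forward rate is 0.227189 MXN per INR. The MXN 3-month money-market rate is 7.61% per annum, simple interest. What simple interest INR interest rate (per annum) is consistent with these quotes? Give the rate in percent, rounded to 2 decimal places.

T = 3/12 years.
By CIP, F/S equals the MXN-to-INR growth ratio: 0.227189/0.22754 = 0.9984574.
MXN growth factor: 1 + 0.0761×3/12 = 1.019025.
So the INR growth factor = 1.0205994.
r = (1.0205994 − 1)/(3/12) = 0.082398 → 8.24%.

8.24%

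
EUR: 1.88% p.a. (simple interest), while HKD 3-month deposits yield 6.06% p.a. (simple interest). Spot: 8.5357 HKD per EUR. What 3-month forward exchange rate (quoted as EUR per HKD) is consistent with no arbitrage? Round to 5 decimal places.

T = 3/12 years.
HKD growth factor: 1 + 0.0606×3/12 = 1.015150.
EUR accumulates by 1 + 0.0188×3/12 = 1.004700.
CIP: F = S · (grow HKD)/(grow EUR) = 8.5357 × 1.015150/1.004700 = 8.624481 HKD per EUR.
Invert for EUR per HKD: 1 / 8.624481 = 0.11595.

0.11595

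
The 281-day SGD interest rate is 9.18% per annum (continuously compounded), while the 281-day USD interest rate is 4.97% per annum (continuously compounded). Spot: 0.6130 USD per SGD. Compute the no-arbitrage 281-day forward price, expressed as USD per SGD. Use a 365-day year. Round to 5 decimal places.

T = 281/365 years.
USD accumulates by e^(0.0497×281/365) = 1.0390036.
Growth of 1 SGD over T: e^(0.0918×281/365) = 1.0732307.
So F = 0.613 × 1.0390036 / 1.0732307 = 0.5934504 (USD/SGD).

0.59345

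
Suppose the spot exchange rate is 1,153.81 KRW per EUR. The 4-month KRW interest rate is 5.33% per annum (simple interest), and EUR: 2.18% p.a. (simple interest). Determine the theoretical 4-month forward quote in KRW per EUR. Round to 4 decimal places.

1165.8376

T = 4/12 years.
Growth of 1 KRW over T: 1 + 0.0533×4/12 = 1.0177666667.
EUR accumulates by 1 + 0.0218×4/12 = 1.0072666667.
CIP: F = S · (grow KRW)/(grow EUR) = 1153.81 × 1.0177666667/1.0072666667 = 1165.837604 KRW per EUR.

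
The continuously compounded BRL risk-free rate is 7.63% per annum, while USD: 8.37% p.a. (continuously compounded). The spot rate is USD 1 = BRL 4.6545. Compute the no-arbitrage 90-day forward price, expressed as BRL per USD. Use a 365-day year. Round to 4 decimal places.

T = 90/365 years.
BRL growth factor: e^(0.0763×90/365) = 1.0189918.
USD accumulates by e^(0.0837×90/365) = 1.0208528.
CIP: F = S · (grow BRL)/(grow USD) = 4.6545 × 1.0189918/1.0208528 = 4.646015 BRL per USD.

4.6460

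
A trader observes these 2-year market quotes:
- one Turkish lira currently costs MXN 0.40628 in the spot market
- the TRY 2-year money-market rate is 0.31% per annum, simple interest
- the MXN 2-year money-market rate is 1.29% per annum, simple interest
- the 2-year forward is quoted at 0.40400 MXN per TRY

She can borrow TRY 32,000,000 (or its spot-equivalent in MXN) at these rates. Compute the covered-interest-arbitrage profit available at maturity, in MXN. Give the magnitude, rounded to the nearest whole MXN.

MXN 328,231

T = 2 years.
Invest the TRY and cover forward: 32,000,000 × 1.006200 × 0.40400 = MXN 13,008,153.60.
Convert at spot and invest in MXN: 32,000,000 × 0.40628 × 1.025800 = MXN 13,336,384.77.
The quoted forward undervalues TRY, so borrow TRY, convert to MXN at spot, deposit the MXN at 1.29%, and buy TRY forward at 0.40400 to cover the loan.
The gap between the two covered legs is MXN 328,231.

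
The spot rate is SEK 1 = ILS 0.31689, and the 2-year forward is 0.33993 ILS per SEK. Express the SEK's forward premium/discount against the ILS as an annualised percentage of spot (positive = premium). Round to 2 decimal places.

+3.64%

T = 2 years.
Period premium: (0.33993 − 0.31689)/0.31689 = 0.0727066.
Annualise by dividing by T: 0.0727066 / 2 = 0.036353 → 3.64%.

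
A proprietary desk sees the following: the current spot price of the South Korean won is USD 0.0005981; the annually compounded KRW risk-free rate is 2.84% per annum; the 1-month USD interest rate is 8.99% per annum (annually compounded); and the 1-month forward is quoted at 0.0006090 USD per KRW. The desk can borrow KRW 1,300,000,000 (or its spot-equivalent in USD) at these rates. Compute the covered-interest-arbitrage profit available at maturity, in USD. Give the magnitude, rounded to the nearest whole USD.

USD 10,422

T = 1/12 years.
Invest the KRW and cover forward: 1,300,000,000 × 1.00233641 × 0.0006090 = USD 793,549.74.
Convert at spot and invest in USD: 1,300,000,000 × 0.0005981 × 1.00719962 = USD 783,127.92.
The quoted forward overvalues KRW, so borrow USD, buy KRW at spot, deposit the KRW at 2.84%, and sell the proceeds forward at 0.0006090.
Profit = 793,549.74 − 783,127.92 = USD 10,422.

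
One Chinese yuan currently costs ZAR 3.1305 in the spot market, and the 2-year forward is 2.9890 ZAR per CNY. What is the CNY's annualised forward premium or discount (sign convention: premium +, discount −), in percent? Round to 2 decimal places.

T = 2 years.
(F − S)/S = (2.9890 − 3.1305)/3.1305 = -0.0452004.
Per annum: -0.0452004 / 2 = -0.022600 = -2.26%.

-2.26%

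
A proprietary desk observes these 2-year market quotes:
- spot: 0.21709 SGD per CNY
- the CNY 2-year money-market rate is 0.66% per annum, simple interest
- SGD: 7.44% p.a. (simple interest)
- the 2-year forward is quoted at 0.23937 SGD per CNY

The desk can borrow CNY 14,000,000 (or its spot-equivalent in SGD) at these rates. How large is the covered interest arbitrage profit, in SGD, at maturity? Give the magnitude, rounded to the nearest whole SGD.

T = 2 years.
Route A — deposit CNY, sell forward: 14,000,000 × 1.013200 × 0.23937 = SGD 3,395,415.58.
Route B — convert at spot, deposit SGD: 14,000,000 × 0.21709 × 1.148800 = SGD 3,491,501.89.
The quoted forward undervalues CNY, so borrow CNY, convert to SGD at spot, deposit the SGD at 7.44%, and buy CNY forward at 0.23937 to cover the loan.
The gap between the two covered legs is SGD 96,086.

SGD 96,086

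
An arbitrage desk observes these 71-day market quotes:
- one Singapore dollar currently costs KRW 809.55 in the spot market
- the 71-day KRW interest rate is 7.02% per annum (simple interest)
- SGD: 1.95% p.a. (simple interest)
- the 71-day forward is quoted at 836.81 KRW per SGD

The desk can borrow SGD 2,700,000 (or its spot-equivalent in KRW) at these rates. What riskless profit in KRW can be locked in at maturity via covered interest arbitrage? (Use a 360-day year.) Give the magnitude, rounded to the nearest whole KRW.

T = 71/360 years.
Route A — deposit SGD, sell forward: 2,700,000 × 1.003845833333 × 836.81 = KRW 2,268,076,225.84.
Route B — convert at spot, deposit KRW: 2,700,000 × 809.55 × 1.013845 = KRW 2,216,047,193.33.
The quoted forward overvalues SGD, so borrow KRW, buy SGD at spot, deposit the SGD at 1.95%, and sell the proceeds forward at 836.81.
The gap between the two covered legs is KRW 52,029,033.

KRW 52,029,033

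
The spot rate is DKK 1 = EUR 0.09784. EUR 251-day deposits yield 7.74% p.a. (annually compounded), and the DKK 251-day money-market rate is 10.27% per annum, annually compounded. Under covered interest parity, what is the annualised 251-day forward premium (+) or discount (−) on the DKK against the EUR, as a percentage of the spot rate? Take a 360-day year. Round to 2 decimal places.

-2.30%

T = 251/360 years.
CIP forward (EUR per DKK) = 0.09784 × 1.053353/1.0705383 = 0.09626938.
(F − S)/S ÷ T = (0.09626938 − 0.09784)/0.09784/(251/360) = -0.023024 → -2.30%.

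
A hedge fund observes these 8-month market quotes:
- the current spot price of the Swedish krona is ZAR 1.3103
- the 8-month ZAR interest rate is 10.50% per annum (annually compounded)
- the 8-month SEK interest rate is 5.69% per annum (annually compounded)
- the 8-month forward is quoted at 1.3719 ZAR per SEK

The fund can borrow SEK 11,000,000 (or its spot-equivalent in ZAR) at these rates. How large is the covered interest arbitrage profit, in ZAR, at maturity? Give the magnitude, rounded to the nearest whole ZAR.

ZAR 252,701

T = 8/12 years.
Keep in SEK, deliver into the forward: 11,000,000·1.0375824052·1.3719 = ZAR 15,658,052.32.
Swap to ZAR now, deposit: 11,000,000·1.3103·1.0688288931 = ZAR 15,405,351.48.
The quoted forward overvalues SEK, so borrow ZAR, buy SEK at spot, deposit the SEK at 5.69%, and sell the proceeds forward at 1.3719.
Arbitrage profit = |15,658,052.32 − 15,405,351.48| = ZAR 252,701.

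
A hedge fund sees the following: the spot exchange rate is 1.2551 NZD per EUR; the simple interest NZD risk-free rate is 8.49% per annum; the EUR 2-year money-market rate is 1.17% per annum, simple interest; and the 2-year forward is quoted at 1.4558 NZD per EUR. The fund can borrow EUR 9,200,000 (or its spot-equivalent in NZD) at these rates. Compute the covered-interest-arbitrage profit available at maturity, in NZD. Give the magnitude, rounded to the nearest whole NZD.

NZD 199,178

T = 2 years.
Route A — deposit EUR, sell forward: 9,200,000 × 1.023400 × 1.4558 = NZD 13,706,764.62.
Route B — convert at spot, deposit NZD: 9,200,000 × 1.2551 × 1.169800 = NZD 13,507,587.02.
The quoted forward overvalues EUR, so borrow NZD, buy EUR at spot, deposit the EUR at 1.17%, and sell the proceeds forward at 1.4558.
The gap between the two covered legs is NZD 199,178.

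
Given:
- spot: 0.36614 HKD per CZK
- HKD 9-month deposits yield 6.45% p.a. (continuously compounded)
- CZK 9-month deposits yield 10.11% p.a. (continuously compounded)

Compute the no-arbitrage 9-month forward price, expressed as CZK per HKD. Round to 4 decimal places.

2.8072

T = 9/12 years.
HKD growth factor: e^(0.0645×9/12) = 1.0495642.
CZK accumulates by e^(0.1011×9/12) = 1.0787738.
CIP: F = S · (grow HKD)/(grow CZK) = 0.36614 × 1.0495642/1.0787738 = 0.3562261 HKD per CZK.
Quoted the other way: 1/0.3562261 = 2.8072 CZK per HKD.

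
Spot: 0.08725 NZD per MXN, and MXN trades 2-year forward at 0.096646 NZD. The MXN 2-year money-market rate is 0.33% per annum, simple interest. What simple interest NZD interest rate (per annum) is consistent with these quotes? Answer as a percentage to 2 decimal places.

5.75%

T = 2 years.
CIP gives F = S · g_NZD/g_MXN, so g_NZD/g_MXN = 0.096646/0.08725 = 1.1076905.
MXN growth factor: 1 + 0.0033×2 = 1.006600.
That pins the NZD growth at 1.1150013.
(1.1150013 − 1)/T = 0.057501, i.e. 5.75%.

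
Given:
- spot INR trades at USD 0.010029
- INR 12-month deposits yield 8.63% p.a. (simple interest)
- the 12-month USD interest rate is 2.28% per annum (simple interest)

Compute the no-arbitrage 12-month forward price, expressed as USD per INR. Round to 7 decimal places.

T = 1 year.
USD growth factor: 1 + 0.0228×1 = 1.022800.
Growth of 1 INR over T: 1 + 0.0863×1 = 1.086300.
CIP: F = S · (grow USD)/(grow INR) = 0.010029 × 1.022800/1.086300 = 0.009442752 USD per INR.

0.0094428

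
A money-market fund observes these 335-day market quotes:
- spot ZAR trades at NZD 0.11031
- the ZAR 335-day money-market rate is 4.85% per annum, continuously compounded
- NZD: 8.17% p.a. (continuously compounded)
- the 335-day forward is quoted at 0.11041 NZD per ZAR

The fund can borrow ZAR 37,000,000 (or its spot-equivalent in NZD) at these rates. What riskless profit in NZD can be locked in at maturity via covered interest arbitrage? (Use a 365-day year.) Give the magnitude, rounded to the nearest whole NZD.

NZD 128,161

T = 335/365 years.
Invest the ZAR and cover forward: 37,000,000 × 1.045519299 × 0.11041 = NZD 4,271,124.07.
Convert at spot and invest in NZD: 37,000,000 × 0.11031 × 1.077867909 = NZD 4,399,285.53.
The quoted forward undervalues ZAR, so borrow ZAR, convert to NZD at spot, deposit the NZD at 8.17%, and buy ZAR forward at 0.11041 to cover the loan.
Arbitrage profit = |4,271,124.07 − 4,399,285.53| = NZD 128,161.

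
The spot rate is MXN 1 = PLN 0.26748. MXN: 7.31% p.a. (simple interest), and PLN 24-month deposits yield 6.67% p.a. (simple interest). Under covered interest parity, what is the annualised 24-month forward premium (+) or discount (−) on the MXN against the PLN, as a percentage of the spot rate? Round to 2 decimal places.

T = 2 years.
CIP forward (PLN per MXN) = 0.26748 × 1.133400/1.146200 = 0.26449296.
(F − S)/S ÷ T = (0.26449296 − 0.26748)/0.26748/2 = -0.005584 → -0.56%.

-0.56%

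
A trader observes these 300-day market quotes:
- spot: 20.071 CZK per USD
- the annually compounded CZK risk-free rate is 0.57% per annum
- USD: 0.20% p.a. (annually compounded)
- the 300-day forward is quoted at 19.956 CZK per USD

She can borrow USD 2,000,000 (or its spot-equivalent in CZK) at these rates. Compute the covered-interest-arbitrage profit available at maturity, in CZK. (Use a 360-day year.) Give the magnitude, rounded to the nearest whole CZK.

T = 300/360 years.
Route A — deposit USD, sell forward: 2,000,000 × 1.0016663891 × 19.956 = CZK 39,978,508.92.
Route B — convert at spot, deposit CZK: 2,000,000 × 20.071 × 1.0047477487 = CZK 40,332,584.13.
The quoted forward undervalues USD, so borrow USD, convert to CZK at spot, deposit the CZK at 0.57%, and buy USD forward at 19.956 to cover the loan.
Profit = 40,332,584.13 − 39,978,508.92 = CZK 354,075.

CZK 354,075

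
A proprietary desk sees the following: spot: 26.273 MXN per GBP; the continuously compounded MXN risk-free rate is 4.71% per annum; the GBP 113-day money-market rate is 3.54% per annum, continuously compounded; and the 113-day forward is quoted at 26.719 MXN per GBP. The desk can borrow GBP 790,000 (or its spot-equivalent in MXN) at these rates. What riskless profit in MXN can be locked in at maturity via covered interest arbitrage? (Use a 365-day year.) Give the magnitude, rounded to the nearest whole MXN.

T = 113/365 years.
Keep in GBP, deliver into the forward: 790,000·1.0110197268·26.719 = MXN 21,340,614.50.
Swap to MXN now, deposit: 790,000·26.273·1.0146884746 = MXN 21,060,539.13.
The quoted forward overvalues GBP, so borrow MXN, buy GBP at spot, deposit the GBP at 3.54%, and sell the proceeds forward at 26.719.
The gap between the two covered legs is MXN 280,075.

MXN 280,075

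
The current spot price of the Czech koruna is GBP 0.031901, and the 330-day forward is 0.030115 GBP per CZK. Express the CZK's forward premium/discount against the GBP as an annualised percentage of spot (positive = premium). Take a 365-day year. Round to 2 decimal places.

-6.19%

T = 330/365 years.
CZK trades forward at -5.59857% vs spot over the period.
Per annum: -0.0559857 / (330/365) = -0.061924 = -6.19%.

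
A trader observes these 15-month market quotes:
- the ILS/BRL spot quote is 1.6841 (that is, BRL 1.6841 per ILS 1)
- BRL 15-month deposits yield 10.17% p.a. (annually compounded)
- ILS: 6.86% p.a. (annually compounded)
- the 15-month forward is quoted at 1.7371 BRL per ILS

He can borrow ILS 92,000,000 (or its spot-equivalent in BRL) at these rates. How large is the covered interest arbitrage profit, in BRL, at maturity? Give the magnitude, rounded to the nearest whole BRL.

BRL 1,245,148

T = 15/12 years.
Keep in ILS, deliver into the forward: 92,000,000·1.08647306053·1.7371 = BRL 173,632,736.52.
Swap to BRL now, deposit: 92,000,000·1.6841·1.12870171983 = BRL 174,877,884.11.
The quoted forward undervalues ILS, so borrow ILS, convert to BRL at spot, deposit the BRL at 10.17%, and buy ILS forward at 1.7371 to cover the loan.
Arbitrage profit = |173,632,736.52 − 174,877,884.11| = BRL 1,245,148.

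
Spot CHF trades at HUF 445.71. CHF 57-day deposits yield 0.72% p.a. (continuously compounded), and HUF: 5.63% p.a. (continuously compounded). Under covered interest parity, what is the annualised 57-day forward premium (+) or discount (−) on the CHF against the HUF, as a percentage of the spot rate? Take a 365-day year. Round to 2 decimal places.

+4.93%

T = 57/365 years.
F = S · g_HUF/g_CHF = 445.71 × 1.0088308/1.001125 = 449.14069.
(F − S)/S ÷ T = (449.14069 − 445.71)/445.71/(57/365) = 0.049289 → 4.93%.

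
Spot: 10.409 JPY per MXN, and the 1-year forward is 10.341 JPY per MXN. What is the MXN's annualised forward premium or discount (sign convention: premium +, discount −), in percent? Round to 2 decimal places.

T = 1 year.
(F − S)/S = (10.341 − 10.409)/10.409 = -0.0065328.
Per annum: -0.0065328 / 1 = -0.006533 = -0.65%.

-0.65%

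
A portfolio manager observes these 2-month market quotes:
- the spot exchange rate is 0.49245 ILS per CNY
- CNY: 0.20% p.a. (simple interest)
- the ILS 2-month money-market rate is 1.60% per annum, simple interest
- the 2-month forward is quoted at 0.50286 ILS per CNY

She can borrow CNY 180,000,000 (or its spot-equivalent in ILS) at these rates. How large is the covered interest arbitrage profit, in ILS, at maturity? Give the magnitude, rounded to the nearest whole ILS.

ILS 1,667,596

T = 2/12 years.
Keep in CNY, deliver into the forward: 180,000,000·1.0003333333·0.50286 = ILS 90,544,971.60.
Swap to ILS now, deposit: 180,000,000·0.49245·1.0026666667 = ILS 88,877,376.00.
The quoted forward overvalues CNY, so borrow ILS, buy CNY at spot, deposit the CNY at 0.20%, and sell the proceeds forward at 0.50286.
The gap between the two covered legs is ILS 1,667,596.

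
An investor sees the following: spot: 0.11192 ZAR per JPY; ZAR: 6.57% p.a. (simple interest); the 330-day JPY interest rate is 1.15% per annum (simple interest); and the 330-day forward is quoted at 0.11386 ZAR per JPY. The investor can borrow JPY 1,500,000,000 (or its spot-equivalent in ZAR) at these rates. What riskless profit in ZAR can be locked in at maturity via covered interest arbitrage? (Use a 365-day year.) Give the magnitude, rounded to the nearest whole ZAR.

ZAR 5,286,324

T = 330/365 years.
Route A — deposit JPY, sell forward: 1,500,000,000 × 1.01039726027 × 0.11386 = ZAR 172,565,748.08.
Route B — convert at spot, deposit ZAR: 1,500,000,000 × 0.11192 × 1.059400 = ZAR 177,852,072.00.
The quoted forward undervalues JPY, so borrow JPY, convert to ZAR at spot, deposit the ZAR at 6.57%, and buy JPY forward at 0.11386 to cover the loan.
Arbitrage profit = |172,565,748.08 − 177,852,072.00| = ZAR 5,286,324.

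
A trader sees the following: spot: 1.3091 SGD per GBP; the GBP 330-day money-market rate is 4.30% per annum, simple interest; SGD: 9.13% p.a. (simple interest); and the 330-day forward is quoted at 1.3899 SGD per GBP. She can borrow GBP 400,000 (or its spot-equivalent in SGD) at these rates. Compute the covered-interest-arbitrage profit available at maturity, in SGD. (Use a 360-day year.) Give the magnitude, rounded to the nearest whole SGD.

T = 330/360 years.
Keep in GBP, deliver into the forward: 400,000·1.03941667·1.3899 = SGD 577,874.09.
Swap to SGD now, deposit: 400,000·1.3091·1.08369167 = SGD 567,464.31.
The quoted forward overvalues GBP, so borrow SGD, buy GBP at spot, deposit the GBP at 4.30%, and sell the proceeds forward at 1.3899.
Arbitrage profit = |577,874.09 − 567,464.31| = SGD 10,410.

SGD 10,410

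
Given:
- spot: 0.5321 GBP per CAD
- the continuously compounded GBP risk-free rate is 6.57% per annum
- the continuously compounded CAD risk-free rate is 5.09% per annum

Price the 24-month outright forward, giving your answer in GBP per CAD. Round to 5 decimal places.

0.54809

T = 2 years.
GBP accumulates by e^(0.0657×2) = 1.1404239.
CAD growth factor: e^(0.0509×2) = 1.107162.
Forward (GBP per CAD) = 0.5321 × 1.1404239 / 1.107162 = 0.5480856.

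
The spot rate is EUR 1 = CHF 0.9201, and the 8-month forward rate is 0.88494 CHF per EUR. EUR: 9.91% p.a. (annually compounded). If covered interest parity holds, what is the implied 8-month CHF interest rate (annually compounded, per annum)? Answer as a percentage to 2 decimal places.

3.67%

T = 8/12 years.
CIP gives F = S · g_CHF/g_EUR, so g_CHF/g_EUR = 0.88494/0.9201 = 0.9617868.
EUR growth factor: (1 + 0.0991)^(8/12) = 1.0650209.
That pins the CHF growth at 1.024323.
r = 1.024323^(12/8) − 1 = 0.036705 → 3.67%.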